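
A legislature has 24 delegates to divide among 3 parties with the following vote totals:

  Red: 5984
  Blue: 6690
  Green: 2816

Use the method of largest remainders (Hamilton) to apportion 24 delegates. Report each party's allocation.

Red: 9, Blue: 11, Green: 4

Standard divisor: 15490 ÷ 24 ≈ 645.417.
Standard quotas: Red 9.2715, Blue 10.3654, Green 4.3631.
Lower quotas: Red 9, Blue 10, Green 4 (sum 23, leaving 1 seat).
Remainders in descending order: Blue 0.3654, Green 0.3631, Red 0.2715.
The surplus seat goes to Blue.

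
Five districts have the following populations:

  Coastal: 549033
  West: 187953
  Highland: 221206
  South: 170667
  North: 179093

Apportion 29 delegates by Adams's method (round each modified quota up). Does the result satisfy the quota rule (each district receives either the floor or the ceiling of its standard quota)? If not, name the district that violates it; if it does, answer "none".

none

Standard quotas: Coastal 12.173, West 4.167, Highland 4.905, South 3.784, North 3.971.
Adams allocation: Coastal 12, West 4, Highland 5, South 4, North 4.
Every allocation lies between the lower and upper quota.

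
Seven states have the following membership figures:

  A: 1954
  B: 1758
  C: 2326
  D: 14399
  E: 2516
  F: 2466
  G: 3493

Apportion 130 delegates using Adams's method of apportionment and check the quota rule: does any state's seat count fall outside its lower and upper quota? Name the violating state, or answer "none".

D

Standard quotas: A 8.786, B 7.905, C 10.459, D 64.744, E 11.313, F 11.088, G 15.706.
Adams allocation: A 9, B 8, C 11, D 63, E 12, F 11, G 16.
D has quota 64.744 (lower 64, upper 65) but receives 63 — outside the quota interval.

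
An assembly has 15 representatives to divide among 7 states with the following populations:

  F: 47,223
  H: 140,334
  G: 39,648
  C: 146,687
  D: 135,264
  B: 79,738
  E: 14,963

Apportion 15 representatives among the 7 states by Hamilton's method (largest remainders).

F=1; H=4; G=1; C=4; D=3; B=2; E=0

Standard divisor: 603857 ÷ 15 ≈ 40257.133.
Standard quotas: F 1.1730, H 3.4859, G 0.9849, C 3.6438, D 3.3600, B 1.9807, E 0.3717.
Lower quotas: F 1, H 3, G 0, C 3, D 3, B 1, E 0 (sum 11, leaving 4 seats).
Remainders in descending order: G 0.9849, B 0.9807, C 0.6438, H 0.4859, E 0.3717, D 0.3600, F 0.1730.
The surplus seats go to G, B, C, H.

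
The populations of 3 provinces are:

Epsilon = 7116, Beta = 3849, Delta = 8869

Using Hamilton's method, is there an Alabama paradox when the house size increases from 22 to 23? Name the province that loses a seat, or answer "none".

At 22 seats: Epsilon 8, Beta 4, Delta 10.
At 23 seats: Epsilon 8, Beta 5, Delta 10.
No province's allocation decreased.

none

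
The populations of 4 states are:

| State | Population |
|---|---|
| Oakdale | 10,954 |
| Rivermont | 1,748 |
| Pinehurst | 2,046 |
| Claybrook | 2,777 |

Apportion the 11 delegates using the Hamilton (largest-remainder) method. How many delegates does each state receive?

Oakdale: 7; Rivermont: 1; Pinehurst: 1; Claybrook: 2

Total 17525; standard divisor 17525/11 ≈ 1593.182.
Standard quotas: Oakdale 6.8755, Rivermont 1.0972, Pinehurst 1.2842, Claybrook 1.7431.
Lower quotas: Oakdale 6, Rivermont 1, Pinehurst 1, Claybrook 1 (sum 9, leaving 2 seats).
Remainders in descending order: Oakdale 0.8755, Claybrook 0.7431, Pinehurst 0.2842, Rivermont 0.0972.
The surplus seats go to Oakdale, Claybrook.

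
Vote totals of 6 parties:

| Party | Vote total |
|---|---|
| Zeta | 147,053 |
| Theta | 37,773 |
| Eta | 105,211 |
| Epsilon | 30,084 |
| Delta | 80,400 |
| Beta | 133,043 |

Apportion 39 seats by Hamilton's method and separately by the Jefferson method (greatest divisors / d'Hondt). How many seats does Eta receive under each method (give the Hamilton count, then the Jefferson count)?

Hamilton: Zeta 11, Theta 3, Eta 7, Epsilon 2, Delta 6, Beta 10.
Jefferson: Zeta 11, Theta 2, Eta 8, Epsilon 2, Delta 6, Beta 10.
Eta gets 7 under Hamilton and 8 under Jefferson.

7 and 8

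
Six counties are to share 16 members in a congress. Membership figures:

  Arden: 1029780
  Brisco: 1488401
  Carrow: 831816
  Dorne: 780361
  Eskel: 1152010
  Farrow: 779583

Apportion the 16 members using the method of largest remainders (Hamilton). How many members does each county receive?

Arden 3; Brisco 4; Carrow 2; Dorne 2; Eskel 3; Farrow 2

Total 6061951; standard divisor 6061951/16 ≈ 378871.938.
Standard quotas: Arden 2.7180, Brisco 3.9285, Carrow 2.1955, Dorne 2.0597, Eskel 3.0406, Farrow 2.0576.
Lower quotas: Arden 2, Brisco 3, Carrow 2, Dorne 2, Eskel 3, Farrow 2 (sum 14, leaving 2 seats).
Remainders in descending order: Brisco 0.9285, Arden 0.7180, Carrow 0.1955, Dorne 0.0597, Farrow 0.0576, Eskel 0.0406.
Largest remainders: Brisco, Arden receive the extra seats.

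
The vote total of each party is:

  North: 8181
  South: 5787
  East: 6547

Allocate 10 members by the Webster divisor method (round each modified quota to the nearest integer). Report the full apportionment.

North 4, South 3, East 3

Standard divisor 20515/10 ≈ 2051.5; standard quotas: North 3.988, South 2.821, East 3.191.
Rounding to the nearest integer gives North 4, South 3, East 3 — total 10, matching the house size, so no adjustment is needed.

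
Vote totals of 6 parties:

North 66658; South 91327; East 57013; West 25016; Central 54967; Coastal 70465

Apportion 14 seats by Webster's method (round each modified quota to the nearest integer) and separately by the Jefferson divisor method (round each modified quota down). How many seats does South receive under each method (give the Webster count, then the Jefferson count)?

Webster: North 3, South 3, East 2, West 1, Central 2, Coastal 3.
Jefferson: North 2, South 4, East 2, West 1, Central 2, Coastal 3.
South gets 3 under Webster and 4 under Jefferson.

3 and 4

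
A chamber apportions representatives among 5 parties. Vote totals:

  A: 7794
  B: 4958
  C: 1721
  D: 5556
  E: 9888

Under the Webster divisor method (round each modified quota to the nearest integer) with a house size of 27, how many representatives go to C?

Standard divisor 29917/27 ≈ 1108.037; standard quotas: A 7.034, B 4.475, C 1.553, D 5.014, E 8.924.
Rounding to the nearest integer gives A 7, B 4, C 2, D 5, E 9 — total 27, matching the house size, so no adjustment is needed.
C receives 2.

2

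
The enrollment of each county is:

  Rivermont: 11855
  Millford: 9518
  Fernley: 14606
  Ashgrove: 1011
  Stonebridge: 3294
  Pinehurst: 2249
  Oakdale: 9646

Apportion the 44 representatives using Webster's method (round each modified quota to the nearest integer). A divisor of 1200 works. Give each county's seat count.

Rivermont=10; Millford=8; Fernley=12; Ashgrove=1; Stonebridge=3; Pinehurst=2; Oakdale=8

With modified divisor 1200: modified quotas Rivermont 9.879, Millford 7.932, Fernley 12.172, Ashgrove 0.843, Stonebridge 2.745, Pinehurst 1.874, Oakdale 8.038.
Rounding to the nearest integer: Rivermont 10, Millford 8, Fernley 12, Ashgrove 1, Stonebridge 3, Pinehurst 2, Oakdale 8 (total 44).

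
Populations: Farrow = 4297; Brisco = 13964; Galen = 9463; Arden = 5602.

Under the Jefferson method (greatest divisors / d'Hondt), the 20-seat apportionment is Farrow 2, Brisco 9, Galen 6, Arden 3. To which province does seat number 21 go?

Farrow

Priority for the next seat is population ÷ (current seats + 1).
Priorities: Farrow 1432.333, Brisco 1396.400, Galen 1351.857, Arden 1400.500.
Highest priority: Farrow.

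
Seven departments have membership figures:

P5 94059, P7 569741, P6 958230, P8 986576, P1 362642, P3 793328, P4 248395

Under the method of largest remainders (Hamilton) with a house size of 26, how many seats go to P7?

The standard divisor is 4012971/26 ≈ 154345.038.
Standard quotas: P5 0.6094, P7 3.6913, P6 6.2084, P8 6.3920, P1 2.3496, P3 5.1400, P4 1.6093.
Lower quotas: P5 0, P7 3, P6 6, P8 6, P1 2, P3 5, P4 1 (sum 23, leaving 3 seats).
Remainders in descending order: P7 0.6913, P5 0.6094, P4 0.6093, P8 0.3920, P1 0.3496, P6 0.2084, P3 0.1400.
Largest remainders: P7, P5, P4 receive the extra seats.
P7 receives 4.

4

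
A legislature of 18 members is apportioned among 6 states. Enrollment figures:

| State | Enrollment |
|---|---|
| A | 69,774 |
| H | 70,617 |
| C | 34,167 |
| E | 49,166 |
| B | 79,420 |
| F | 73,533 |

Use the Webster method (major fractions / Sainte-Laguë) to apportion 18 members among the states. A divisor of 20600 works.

With modified divisor 20600: modified quotas A 3.387, H 3.428, C 1.659, E 2.387, B 3.855, F 3.570.
Rounding to the nearest integer: A 3, H 3, C 2, E 2, B 4, F 4 (total 18).

A 3; H 3; C 2; E 2; B 4; F 4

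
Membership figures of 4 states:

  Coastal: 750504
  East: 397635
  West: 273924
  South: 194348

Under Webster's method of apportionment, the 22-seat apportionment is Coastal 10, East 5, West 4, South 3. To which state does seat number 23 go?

East

Priority for the next seat is population ÷ (current seats + 0.5).
Priorities: Coastal 71476.571, East 72297.273, West 60872.000, South 55528.000.
Highest priority: East.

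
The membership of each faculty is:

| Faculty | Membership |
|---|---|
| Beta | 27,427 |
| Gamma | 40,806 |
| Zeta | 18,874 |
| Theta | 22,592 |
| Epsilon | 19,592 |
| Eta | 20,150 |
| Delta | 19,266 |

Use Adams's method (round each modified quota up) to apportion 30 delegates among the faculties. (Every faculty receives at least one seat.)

Standard divisor 168707/30 ≈ 5623.567; standard quotas: Beta 4.877, Gamma 7.256, Zeta 3.356, Theta 4.017, Epsilon 3.484, Eta 3.583, Delta 3.426.
Rounding up gives 5, 8, 4, 5, 4, 4, 4 = 34 seats, so the divisor must be adjusted.
With modified divisor 6480: modified quotas Beta 4.233, Gamma 6.297, Zeta 2.913, Theta 3.486, Epsilon 3.023, Eta 3.110, Delta 2.973.
Rounding up: Beta 5, Gamma 7, Zeta 3, Theta 4, Epsilon 4, Eta 4, Delta 3 (total 30).

Beta 5; Gamma 7; Zeta 3; Theta 4; Epsilon 4; Eta 4; Delta 3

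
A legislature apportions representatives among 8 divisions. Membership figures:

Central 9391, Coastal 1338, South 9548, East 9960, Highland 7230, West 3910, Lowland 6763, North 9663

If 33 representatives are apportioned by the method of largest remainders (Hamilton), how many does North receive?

The standard divisor is 57803/33 ≈ 1751.606.
Standard quotas: Central 5.3614, Coastal 0.7639, South 5.4510, East 5.6862, Highland 4.1276, West 2.2322, Lowland 3.8610, North 5.5167.
Lower quotas: Central 5, Coastal 0, South 5, East 5, Highland 4, West 2, Lowland 3, North 5 (sum 29, leaving 4 seats).
Remainders in descending order: Lowland 0.8610, Coastal 0.7639, East 0.6862, North 0.5167, South 0.4510, Central 0.3614, West 0.2322, Highland 0.1276.
Largest remainders: Lowland, Coastal, East, North receive the extra seats.
North receives 6.

6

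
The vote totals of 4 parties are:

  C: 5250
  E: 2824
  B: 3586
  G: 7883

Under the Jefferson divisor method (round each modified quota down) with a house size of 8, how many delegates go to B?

Standard divisor 19543/8 ≈ 2442.875; standard quotas: C 2.149, E 1.156, B 1.468, G 3.227.
Rounding down gives 2, 1, 1, 3 = 7 seats, so the divisor must be adjusted.
With modified divisor 1900: modified quotas C 2.763, E 1.486, B 1.887, G 4.149.
Rounding down: C 2, E 1, B 1, G 4 (total 8).
B receives 1.

1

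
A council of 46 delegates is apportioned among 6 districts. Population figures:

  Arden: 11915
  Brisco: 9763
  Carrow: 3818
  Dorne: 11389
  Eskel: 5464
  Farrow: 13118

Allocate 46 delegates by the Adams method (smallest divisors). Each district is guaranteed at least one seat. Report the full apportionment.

Arden 10, Brisco 8, Carrow 3, Dorne 9, Eskel 5, Farrow 11

Standard divisor 55467/46 ≈ 1205.804; standard quotas: Arden 9.881, Brisco 8.097, Carrow 3.166, Dorne 9.445, Eskel 4.531, Farrow 10.879.
Rounding up gives 10, 9, 4, 10, 5, 11 = 49 seats, so the divisor must be adjusted.
With modified divisor 1300: modified quotas Arden 9.165, Brisco 7.510, Carrow 2.937, Dorne 8.761, Eskel 4.203, Farrow 10.091.
Rounding up: Arden 10, Brisco 8, Carrow 3, Dorne 9, Eskel 5, Farrow 11 (total 46).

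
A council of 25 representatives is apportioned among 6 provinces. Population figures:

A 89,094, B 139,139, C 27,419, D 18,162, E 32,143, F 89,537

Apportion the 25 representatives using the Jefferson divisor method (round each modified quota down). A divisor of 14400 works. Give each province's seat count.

A 6; B 9; C 1; D 1; E 2; F 6

With modified divisor 14400: modified quotas A 6.187, B 9.662, C 1.904, D 1.261, E 2.232, F 6.218.
Rounding down: A 6, B 9, C 1, D 1, E 2, F 6 (total 25).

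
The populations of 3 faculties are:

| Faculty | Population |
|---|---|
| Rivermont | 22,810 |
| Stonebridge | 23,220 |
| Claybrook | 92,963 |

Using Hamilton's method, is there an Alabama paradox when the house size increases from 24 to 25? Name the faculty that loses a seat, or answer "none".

At 24 seats: Rivermont 4, Stonebridge 4, Claybrook 16.
At 25 seats: Rivermont 4, Stonebridge 4, Claybrook 17.
No faculty's allocation decreased.

none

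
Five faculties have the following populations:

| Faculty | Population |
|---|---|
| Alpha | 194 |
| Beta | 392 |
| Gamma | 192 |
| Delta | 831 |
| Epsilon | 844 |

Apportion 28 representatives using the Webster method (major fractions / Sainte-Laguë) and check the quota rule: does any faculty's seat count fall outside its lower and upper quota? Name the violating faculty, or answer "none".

none

Standard quotas: Alpha 2.214, Beta 4.475, Gamma 2.192, Delta 9.486, Epsilon 9.634.
Webster allocation: Alpha 2, Beta 4, Gamma 2, Delta 10, Epsilon 10.
Every allocation lies between the lower and upper quota.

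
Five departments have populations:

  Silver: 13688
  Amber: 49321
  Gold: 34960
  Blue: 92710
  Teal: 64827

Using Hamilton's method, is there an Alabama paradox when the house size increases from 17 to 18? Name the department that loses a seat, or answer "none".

At 17 seats: Silver 1, Amber 3, Gold 3, Blue 6, Teal 4.
At 18 seats: Silver 1, Amber 3, Gold 2, Blue 7, Teal 5.
Gold drops from 3 to 2.

Gold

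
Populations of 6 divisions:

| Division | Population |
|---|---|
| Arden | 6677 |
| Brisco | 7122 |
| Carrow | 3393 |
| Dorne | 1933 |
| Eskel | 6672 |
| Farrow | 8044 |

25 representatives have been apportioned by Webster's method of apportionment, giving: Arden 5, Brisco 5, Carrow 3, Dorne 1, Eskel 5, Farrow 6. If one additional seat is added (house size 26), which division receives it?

Brisco

Priority for the next seat is population ÷ (current seats + 0.5).
Priorities: Arden 1214.000, Brisco 1294.909, Carrow 969.429, Dorne 1288.667, Eskel 1213.091, Farrow 1237.538.
Highest priority: Brisco.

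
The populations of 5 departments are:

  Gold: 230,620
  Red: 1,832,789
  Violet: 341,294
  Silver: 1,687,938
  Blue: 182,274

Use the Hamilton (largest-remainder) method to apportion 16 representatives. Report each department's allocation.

Standard divisor: 4274915 ÷ 16 ≈ 267182.188.
Standard quotas: Gold 0.8632, Red 6.8597, Violet 1.2774, Silver 6.3176, Blue 0.6822.
Lower quotas: Gold 0, Red 6, Violet 1, Silver 6, Blue 0 (sum 13, leaving 3 seats).
Remainders in descending order: Gold 0.8632, Red 0.8597, Blue 0.6822, Silver 0.3176, Violet 0.2774.
Largest remainders: Gold, Red, Blue receive the extra seats.

Gold=1; Red=7; Violet=1; Silver=6; Blue=1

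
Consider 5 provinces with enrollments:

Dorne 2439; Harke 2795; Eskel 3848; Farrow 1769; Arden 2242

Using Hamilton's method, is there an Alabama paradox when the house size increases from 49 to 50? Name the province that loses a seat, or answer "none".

At 49 seats: Dorne 9, Harke 11, Eskel 14, Farrow 7, Arden 8.
At 50 seats: Dorne 9, Harke 11, Eskel 15, Farrow 7, Arden 8.
No province's allocation decreased.

none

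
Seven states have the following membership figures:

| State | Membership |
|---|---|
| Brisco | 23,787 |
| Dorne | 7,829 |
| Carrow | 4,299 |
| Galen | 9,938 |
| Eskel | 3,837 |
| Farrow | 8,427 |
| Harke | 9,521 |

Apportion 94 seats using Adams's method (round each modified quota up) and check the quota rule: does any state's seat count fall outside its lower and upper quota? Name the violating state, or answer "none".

Brisco

Standard quotas: Brisco 33.058, Dorne 10.880, Carrow 5.975, Galen 13.811, Eskel 5.332, Farrow 11.711, Harke 13.232.
Adams allocation: Brisco 32, Dorne 11, Carrow 6, Galen 14, Eskel 6, Farrow 12, Harke 13.
Brisco has quota 33.058 (lower 33, upper 34) but receives 32 — outside the quota interval.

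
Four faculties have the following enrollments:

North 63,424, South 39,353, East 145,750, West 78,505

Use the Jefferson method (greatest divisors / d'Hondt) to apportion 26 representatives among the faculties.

Standard divisor 327032/26 ≈ 12578.154; standard quotas: North 5.042, South 3.129, East 11.588, West 6.241.
Rounding down gives 5, 3, 11, 6 = 25 seats, so the divisor must be adjusted.
With modified divisor 11700: modified quotas North 5.421, South 3.364, East 12.457, West 6.710.
Rounding down: North 5, South 3, East 12, West 6 (total 26).

North 5, South 3, East 12, West 6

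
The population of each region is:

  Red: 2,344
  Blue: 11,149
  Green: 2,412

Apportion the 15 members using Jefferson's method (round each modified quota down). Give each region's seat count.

Standard divisor 15905/15 ≈ 1060.333; standard quotas: Red 2.211, Blue 10.515, Green 2.275.
Rounding down gives 2, 10, 2 = 14 seats, so the divisor must be adjusted.
With modified divisor 1000: modified quotas Red 2.344, Blue 11.149, Green 2.412.
Rounding down: Red 2, Blue 11, Green 2 (total 15).

Red 2, Blue 11, Green 2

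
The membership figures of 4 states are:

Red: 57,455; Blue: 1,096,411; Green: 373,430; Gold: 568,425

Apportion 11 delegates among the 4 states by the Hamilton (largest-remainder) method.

The standard divisor is 2095721/11 ≈ 190520.091.
Standard quotas: Red 0.3016, Blue 5.7548, Green 1.9601, Gold 2.9835.
Lower quotas: Red 0, Blue 5, Green 1, Gold 2 (sum 8, leaving 3 seats).
Remainders in descending order: Gold 0.9835, Green 0.9601, Blue 0.7548, Red 0.3016.
Largest remainders: Gold, Green, Blue receive the extra seats.

Red 0, Blue 6, Green 2, Gold 3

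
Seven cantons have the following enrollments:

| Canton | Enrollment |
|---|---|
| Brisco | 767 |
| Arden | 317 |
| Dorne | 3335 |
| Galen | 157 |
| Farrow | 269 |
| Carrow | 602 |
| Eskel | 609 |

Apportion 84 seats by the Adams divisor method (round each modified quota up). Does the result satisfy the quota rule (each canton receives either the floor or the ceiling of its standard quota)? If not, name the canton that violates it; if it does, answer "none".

Standard quotas: Brisco 10.639, Arden 4.397, Dorne 46.258, Galen 2.178, Farrow 3.731, Carrow 8.350, Eskel 8.447.
Adams allocation: Brisco 11, Arden 5, Dorne 44, Galen 3, Farrow 4, Carrow 8, Eskel 9.
Dorne has quota 46.258 (lower 46, upper 47) but receives 44 — outside the quota interval.

Dorne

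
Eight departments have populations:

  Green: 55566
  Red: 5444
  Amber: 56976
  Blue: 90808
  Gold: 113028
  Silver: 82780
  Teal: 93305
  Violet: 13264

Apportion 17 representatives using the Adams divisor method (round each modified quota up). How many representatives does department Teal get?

3

Standard divisor 511171/17 ≈ 30068.882; standard quotas: Green 1.848, Red 0.181, Amber 1.895, Blue 3.020, Gold 3.759, Silver 2.753, Teal 3.103, Violet 0.441.
Rounding up gives 2, 1, 2, 4, 4, 3, 4, 1 = 21 seats, so the divisor must be adjusted.
With modified divisor 43400: modified quotas Green 1.280, Red 0.125, Amber 1.313, Blue 2.092, Gold 2.604, Silver 1.907, Teal 2.150, Violet 0.306.
Rounding up: Green 2, Red 1, Amber 2, Blue 3, Gold 3, Silver 2, Teal 3, Violet 1 (total 17).
Teal receives 3.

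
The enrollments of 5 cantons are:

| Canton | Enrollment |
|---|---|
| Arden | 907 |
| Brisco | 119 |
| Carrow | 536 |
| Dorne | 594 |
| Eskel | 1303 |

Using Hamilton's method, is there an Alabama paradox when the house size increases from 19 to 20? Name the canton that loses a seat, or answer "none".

none

At 19 seats: Arden 5, Brisco 1, Carrow 3, Dorne 3, Eskel 7.
At 20 seats: Arden 5, Brisco 1, Carrow 3, Dorne 3, Eskel 8.
No canton's allocation decreased.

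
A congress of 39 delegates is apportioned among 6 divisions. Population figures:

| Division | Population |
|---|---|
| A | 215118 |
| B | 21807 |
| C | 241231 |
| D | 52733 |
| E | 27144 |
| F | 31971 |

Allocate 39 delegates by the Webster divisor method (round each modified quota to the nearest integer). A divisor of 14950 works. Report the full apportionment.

A 14; B 1; C 16; D 4; E 2; F 2

With modified divisor 14950: modified quotas A 14.389, B 1.459, C 16.136, D 3.527, E 1.816, F 2.139.
Rounding to the nearest integer: A 14, B 1, C 16, D 4, E 2, F 2 (total 39).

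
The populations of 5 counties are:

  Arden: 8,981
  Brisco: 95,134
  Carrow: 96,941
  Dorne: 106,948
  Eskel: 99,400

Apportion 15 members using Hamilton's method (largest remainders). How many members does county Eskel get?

Total 407404; standard divisor 407404/15 ≈ 27160.267.
Standard quotas: Arden 0.3307, Brisco 3.5027, Carrow 3.5692, Dorne 3.9377, Eskel 3.6598.
Lower quotas: Arden 0, Brisco 3, Carrow 3, Dorne 3, Eskel 3 (sum 12, leaving 3 seats).
Remainders in descending order: Dorne 0.9377, Eskel 0.6598, Carrow 0.5692, Brisco 0.5027, Arden 0.3307.
Largest remainders: Dorne, Eskel, Carrow receive the extra seats.
Eskel receives 4.

4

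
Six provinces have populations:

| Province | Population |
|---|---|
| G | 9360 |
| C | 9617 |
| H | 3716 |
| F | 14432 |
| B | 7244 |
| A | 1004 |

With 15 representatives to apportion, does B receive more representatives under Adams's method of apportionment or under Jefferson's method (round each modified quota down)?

Jefferson

Adams: G 3, C 3, H 2, F 4, B 2, A 1.
Jefferson: G 3, C 3, H 1, F 5, B 3, A 0.
B gets 2 under Adams and 3 under Jefferson.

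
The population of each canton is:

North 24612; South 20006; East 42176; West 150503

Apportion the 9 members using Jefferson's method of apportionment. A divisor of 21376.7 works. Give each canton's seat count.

With modified divisor 21376.7: modified quotas North 1.151, South 0.936, East 1.973, West 7.041.
Rounding down: North 1, South 0, East 1, West 7 (total 9).

North 1; South 0; East 1; West 7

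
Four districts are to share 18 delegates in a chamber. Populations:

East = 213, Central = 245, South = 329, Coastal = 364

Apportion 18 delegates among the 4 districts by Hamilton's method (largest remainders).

East 3, Central 4, South 5, Coastal 6

Standard divisor: 1151 ÷ 18 ≈ 63.944.
Standard quotas: East 3.331, Central 3.831, South 5.145, Coastal 5.692.
Lower quotas: East 3, Central 3, South 5, Coastal 5 (sum 16, leaving 2 seats).
Remainders in descending order: Central 0.831, Coastal 0.692, East 0.331, South 0.145.
Largest remainders: Central, Coastal receive the extra seats.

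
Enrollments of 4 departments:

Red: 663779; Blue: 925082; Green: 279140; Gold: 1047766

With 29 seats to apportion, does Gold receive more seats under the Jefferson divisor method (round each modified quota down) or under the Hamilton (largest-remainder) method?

Jefferson: Red 7, Blue 9, Green 2, Gold 11.
Hamilton: Red 7, Blue 9, Green 3, Gold 10.
Gold gets 11 under Jefferson and 10 under Hamilton.

Jefferson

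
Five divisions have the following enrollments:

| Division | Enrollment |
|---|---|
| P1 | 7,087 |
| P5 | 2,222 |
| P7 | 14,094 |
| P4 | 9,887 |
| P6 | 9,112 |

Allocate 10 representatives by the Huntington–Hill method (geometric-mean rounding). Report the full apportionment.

P1 2, P5 1, P7 3, P4 2, P6 2

With divisor 4540: modified quotas P1 1.561, P5 0.489, P7 3.104, P4 2.178, P6 2.007.
Geometric-mean thresholds: P1 √(1·2)=1.414, P5 (min 1), P7 √(3·4)=3.464, P4 √(2·3)=2.449, P6 √(2·3)=2.449.
Each quota rounded against its threshold gives P1 2, P5 1, P7 3, P4 2, P6 2 (total 10).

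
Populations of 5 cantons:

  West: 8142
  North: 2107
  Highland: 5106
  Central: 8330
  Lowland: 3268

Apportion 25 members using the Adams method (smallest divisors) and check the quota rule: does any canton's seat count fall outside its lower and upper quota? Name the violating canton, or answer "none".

Standard quotas: West 7.552, North 1.954, Highland 4.736, Central 7.726, Lowland 3.031.
Adams allocation: West 7, North 2, Highland 5, Central 8, Lowland 3.
Every allocation lies between the lower and upper quota.

none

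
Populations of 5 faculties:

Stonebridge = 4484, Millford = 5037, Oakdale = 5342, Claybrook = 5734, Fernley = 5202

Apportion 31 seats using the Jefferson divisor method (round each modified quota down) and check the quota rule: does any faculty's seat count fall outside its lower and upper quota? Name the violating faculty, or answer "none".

none

Standard quotas: Stonebridge 5.388, Millford 6.052, Oakdale 6.419, Claybrook 6.890, Fernley 6.251.
Jefferson allocation: Stonebridge 5, Millford 6, Oakdale 7, Claybrook 7, Fernley 6.
Every allocation lies between the lower and upper quota.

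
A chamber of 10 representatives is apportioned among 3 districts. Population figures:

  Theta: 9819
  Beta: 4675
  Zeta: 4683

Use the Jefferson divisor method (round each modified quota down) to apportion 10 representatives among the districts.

Theta: 6; Beta: 2; Zeta: 2

Standard divisor 19177/10 ≈ 1917.7; standard quotas: Theta 5.120, Beta 2.438, Zeta 2.442.
Rounding down gives 5, 2, 2 = 9 seats, so the divisor must be adjusted.
With modified divisor 1600: modified quotas Theta 6.137, Beta 2.922, Zeta 2.927.
Rounding down: Theta 6, Beta 2, Zeta 2 (total 10).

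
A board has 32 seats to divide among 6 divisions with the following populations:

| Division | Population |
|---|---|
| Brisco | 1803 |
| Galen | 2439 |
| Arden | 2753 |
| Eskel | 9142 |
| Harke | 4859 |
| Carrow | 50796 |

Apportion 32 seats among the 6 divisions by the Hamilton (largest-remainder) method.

Brisco 1; Galen 1; Arden 1; Eskel 4; Harke 2; Carrow 23

Total 71792; standard divisor 71792/32 ≈ 2243.5.
Standard quotas: Brisco 0.8037, Galen 1.0871, Arden 1.2271, Eskel 4.0749, Harke 2.1658, Carrow 22.6414.
Lower quotas: Brisco 0, Galen 1, Arden 1, Eskel 4, Harke 2, Carrow 22 (sum 30, leaving 2 seats).
Remainders in descending order: Brisco 0.8037, Carrow 0.6414, Arden 0.2271, Harke 0.1658, Galen 0.0871, Eskel 0.0749.
The surplus seats go to Brisco, Carrow.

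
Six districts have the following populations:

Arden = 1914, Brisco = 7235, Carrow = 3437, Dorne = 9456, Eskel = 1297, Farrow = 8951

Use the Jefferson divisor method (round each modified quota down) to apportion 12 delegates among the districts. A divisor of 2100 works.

With modified divisor 2100: modified quotas Arden 0.911, Brisco 3.445, Carrow 1.637, Dorne 4.503, Eskel 0.618, Farrow 4.262.
Rounding down: Arden 0, Brisco 3, Carrow 1, Dorne 4, Eskel 0, Farrow 4 (total 12).

Arden 0, Brisco 3, Carrow 1, Dorne 4, Eskel 0, Farrow 4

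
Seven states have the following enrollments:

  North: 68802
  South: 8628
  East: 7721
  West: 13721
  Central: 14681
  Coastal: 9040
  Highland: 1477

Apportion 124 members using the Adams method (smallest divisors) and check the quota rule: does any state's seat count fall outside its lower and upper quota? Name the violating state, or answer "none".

North

Standard quotas: North 68.763, South 8.623, East 7.717, West 13.713, Central 14.673, Coastal 9.035, Highland 1.476.
Adams allocation: North 67, South 9, East 8, West 14, Central 15, Coastal 9, Highland 2.
North has quota 68.763 (lower 68, upper 69) but receives 67 — outside the quota interval.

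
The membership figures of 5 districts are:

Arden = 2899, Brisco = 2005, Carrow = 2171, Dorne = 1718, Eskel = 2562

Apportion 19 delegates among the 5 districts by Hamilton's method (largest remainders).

Arden: 5, Brisco: 3, Carrow: 4, Dorne: 3, Eskel: 4

Total 11355; standard divisor 11355/19 ≈ 597.632.
Standard quotas: Arden 4.851, Brisco 3.355, Carrow 3.633, Dorne 2.875, Eskel 4.287.
Lower quotas: Arden 4, Brisco 3, Carrow 3, Dorne 2, Eskel 4 (sum 16, leaving 3 seats).
Remainders in descending order: Dorne 0.875, Arden 0.851, Carrow 0.633, Brisco 0.355, Eskel 0.287.
The surplus seats go to Dorne, Arden, Carrow.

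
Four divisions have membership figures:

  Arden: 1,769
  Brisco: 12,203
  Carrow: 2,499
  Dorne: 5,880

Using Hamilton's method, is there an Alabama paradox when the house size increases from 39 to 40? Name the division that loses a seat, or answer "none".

At 39 seats: Arden 3, Brisco 21, Carrow 5, Dorne 10.
At 40 seats: Arden 3, Brisco 22, Carrow 4, Dorne 11.
Carrow drops from 5 to 4.

Carrow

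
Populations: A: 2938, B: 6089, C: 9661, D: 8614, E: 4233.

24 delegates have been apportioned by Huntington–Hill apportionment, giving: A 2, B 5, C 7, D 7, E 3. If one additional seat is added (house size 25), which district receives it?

C

Priority for the next seat is population ÷ (√(s·(s+1))).
Priorities: A 1199.433, B 1111.694, C 1291.005, D 1151.094, E 1221.962.
Highest priority: C.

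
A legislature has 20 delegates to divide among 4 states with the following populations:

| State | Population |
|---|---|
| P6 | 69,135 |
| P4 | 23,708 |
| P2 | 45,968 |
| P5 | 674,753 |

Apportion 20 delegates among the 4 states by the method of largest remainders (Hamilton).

The standard divisor is 813564/20 ≈ 40678.2.
Standard quotas: P6 1.6996, P4 0.5828, P2 1.1300, P5 16.5876.
Lower quotas: P6 1, P4 0, P2 1, P5 16 (sum 18, leaving 2 seats).
Remainders in descending order: P6 0.6996, P5 0.5876, P4 0.5828, P2 0.1300.
Largest remainders: P6, P5 receive the extra seats.

P6: 2, P4: 0, P2: 1, P5: 17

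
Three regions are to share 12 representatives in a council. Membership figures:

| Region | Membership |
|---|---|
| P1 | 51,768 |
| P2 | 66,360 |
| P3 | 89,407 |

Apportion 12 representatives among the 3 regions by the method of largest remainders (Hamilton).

The standard divisor is 207535/12 ≈ 17294.583.
Standard quotas: P1 2.9933, P2 3.8370, P3 5.1697.
Lower quotas: P1 2, P2 3, P3 5 (sum 10, leaving 2 seats).
Remainders in descending order: P1 0.9933, P2 0.8370, P3 0.1697.
Largest remainders: P1, P2 receive the extra seats.

P1 3, P2 4, P3 5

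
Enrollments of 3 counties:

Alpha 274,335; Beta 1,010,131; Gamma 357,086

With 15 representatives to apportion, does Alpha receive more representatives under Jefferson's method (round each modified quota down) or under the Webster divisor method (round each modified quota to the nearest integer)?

Jefferson: Alpha 2, Beta 10, Gamma 3.
Webster: Alpha 3, Beta 9, Gamma 3.
Alpha gets 2 under Jefferson and 3 under Webster.

Webster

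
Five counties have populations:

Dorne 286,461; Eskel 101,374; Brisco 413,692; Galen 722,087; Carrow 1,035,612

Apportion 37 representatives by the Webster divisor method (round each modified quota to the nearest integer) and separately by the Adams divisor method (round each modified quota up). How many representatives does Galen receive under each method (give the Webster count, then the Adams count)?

11 and 10

Webster: Dorne 4, Eskel 1, Brisco 6, Galen 11, Carrow 15.
Adams: Dorne 4, Eskel 2, Brisco 6, Galen 10, Carrow 15.
Galen gets 11 under Webster and 10 under Adams.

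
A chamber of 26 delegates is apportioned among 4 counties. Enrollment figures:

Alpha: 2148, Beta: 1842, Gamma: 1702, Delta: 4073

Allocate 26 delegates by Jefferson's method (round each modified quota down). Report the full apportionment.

Alpha 6, Beta 5, Gamma 4, Delta 11

Standard divisor 9765/26 ≈ 375.577; standard quotas: Alpha 5.719, Beta 4.904, Gamma 4.532, Delta 10.845.
Rounding down gives 5, 4, 4, 10 = 23 seats, so the divisor must be adjusted.
With modified divisor 350: modified quotas Alpha 6.137, Beta 5.263, Gamma 4.863, Delta 11.637.
Rounding down: Alpha 6, Beta 5, Gamma 4, Delta 11 (total 26).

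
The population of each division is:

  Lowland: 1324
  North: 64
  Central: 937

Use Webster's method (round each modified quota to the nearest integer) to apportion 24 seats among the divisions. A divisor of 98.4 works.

With modified divisor 98.4: modified quotas Lowland 13.455, North 0.650, Central 9.522.
Rounding to the nearest integer: Lowland 13, North 1, Central 10 (total 24).

Lowland: 13, North: 1, Central: 10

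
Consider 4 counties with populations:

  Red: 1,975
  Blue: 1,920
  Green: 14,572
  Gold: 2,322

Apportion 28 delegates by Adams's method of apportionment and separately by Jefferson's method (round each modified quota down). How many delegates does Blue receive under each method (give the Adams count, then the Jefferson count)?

3 and 2

Adams: Red 3, Blue 3, Green 19, Gold 3.
Jefferson: Red 2, Blue 2, Green 21, Gold 3.
Blue gets 3 under Adams and 2 under Jefferson.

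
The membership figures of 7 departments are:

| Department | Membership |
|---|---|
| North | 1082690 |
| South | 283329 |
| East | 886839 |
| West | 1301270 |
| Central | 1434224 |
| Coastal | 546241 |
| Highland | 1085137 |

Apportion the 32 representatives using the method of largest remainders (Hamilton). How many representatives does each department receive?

North: 5, South: 2, East: 4, West: 6, Central: 7, Coastal: 3, Highland: 5

The standard divisor is 6619730/32 ≈ 206866.562.
Standard quotas: North 5.2338, South 1.3696, East 4.2870, West 6.2904, Central 6.9331, Coastal 2.6405, Highland 5.2456.
Lower quotas: North 5, South 1, East 4, West 6, Central 6, Coastal 2, Highland 5 (sum 29, leaving 3 seats).
Remainders in descending order: Central 0.9331, Coastal 0.6405, South 0.3696, West 0.2904, East 0.2870, Highland 0.2456, North 0.2338.
The surplus seats go to Central, Coastal, South.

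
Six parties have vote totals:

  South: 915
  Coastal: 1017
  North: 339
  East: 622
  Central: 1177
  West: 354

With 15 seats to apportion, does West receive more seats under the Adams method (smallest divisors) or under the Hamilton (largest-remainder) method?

Adams: South 3, Coastal 3, North 1, East 2, Central 4, West 2.
Hamilton: South 3, Coastal 4, North 1, East 2, Central 4, West 1.
West gets 2 under Adams and 1 under Hamilton.

Adams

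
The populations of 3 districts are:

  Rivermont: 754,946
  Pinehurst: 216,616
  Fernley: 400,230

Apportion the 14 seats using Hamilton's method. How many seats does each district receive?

Rivermont 8; Pinehurst 2; Fernley 4

The standard divisor is 1371792/14 ≈ 97985.143.
Standard quotas: Rivermont 7.7047, Pinehurst 2.2107, Fernley 4.0846.
Lower quotas: Rivermont 7, Pinehurst 2, Fernley 4 (sum 13, leaving 1 seat).
Remainders in descending order: Rivermont 0.7047, Pinehurst 0.2107, Fernley 0.0846.
Largest remainder: Rivermont receives the extra seat.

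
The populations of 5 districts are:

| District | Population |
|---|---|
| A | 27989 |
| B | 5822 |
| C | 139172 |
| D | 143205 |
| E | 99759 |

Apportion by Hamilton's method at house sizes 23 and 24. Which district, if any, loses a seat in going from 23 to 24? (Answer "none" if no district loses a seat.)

At 23 seats: A 2, B 0, C 8, D 8, E 5.
At 24 seats: A 2, B 0, C 8, D 8, E 6.
No district's allocation decreased.

none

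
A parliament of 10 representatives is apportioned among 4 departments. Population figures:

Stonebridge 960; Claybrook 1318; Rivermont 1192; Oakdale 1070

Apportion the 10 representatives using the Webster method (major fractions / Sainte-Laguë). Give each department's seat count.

Stonebridge 2, Claybrook 3, Rivermont 3, Oakdale 2

Standard divisor 4540/10 ≈ 454; standard quotas: Stonebridge 2.115, Claybrook 2.903, Rivermont 2.626, Oakdale 2.357.
Rounding to the nearest integer gives Stonebridge 2, Claybrook 3, Rivermont 3, Oakdale 2 — total 10, matching the house size, so no adjustment is needed.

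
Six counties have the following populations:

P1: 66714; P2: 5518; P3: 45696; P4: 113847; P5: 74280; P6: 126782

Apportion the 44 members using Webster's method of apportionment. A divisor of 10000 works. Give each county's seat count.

P1: 7; P2: 1; P3: 5; P4: 11; P5: 7; P6: 13

With modified divisor 10000: modified quotas P1 6.671, P2 0.552, P3 4.570, P4 11.385, P5 7.428, P6 12.678.
Rounding to the nearest integer: P1 7, P2 1, P3 5, P4 11, P5 7, P6 13 (total 44).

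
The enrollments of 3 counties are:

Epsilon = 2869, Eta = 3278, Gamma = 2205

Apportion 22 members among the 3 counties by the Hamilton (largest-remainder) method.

Standard divisor: 8352 ÷ 22 ≈ 379.636.
Standard quotas: Epsilon 7.557, Eta 8.635, Gamma 5.808.
Lower quotas: Epsilon 7, Eta 8, Gamma 5 (sum 20, leaving 2 seats).
Remainders in descending order: Gamma 0.808, Eta 0.635, Epsilon 0.557.
The surplus seats go to Gamma, Eta.

Epsilon: 7, Eta: 9, Gamma: 6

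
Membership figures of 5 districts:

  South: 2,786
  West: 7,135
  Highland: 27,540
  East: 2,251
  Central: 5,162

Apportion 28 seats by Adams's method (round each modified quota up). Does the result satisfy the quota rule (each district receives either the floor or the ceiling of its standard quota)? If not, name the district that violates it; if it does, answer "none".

Standard quotas: South 1.738, West 4.452, Highland 17.184, East 1.405, Central 3.221.
Adams allocation: South 2, West 5, Highland 16, East 2, Central 3.
Highland has quota 17.184 (lower 17, upper 18) but receives 16 — outside the quota interval.

Highland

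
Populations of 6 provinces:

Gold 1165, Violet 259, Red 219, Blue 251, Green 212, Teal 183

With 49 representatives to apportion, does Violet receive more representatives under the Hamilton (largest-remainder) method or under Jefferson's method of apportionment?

Hamilton: Gold 25, Violet 6, Red 5, Blue 5, Green 4, Teal 4.
Jefferson: Gold 26, Violet 5, Red 5, Blue 5, Green 4, Teal 4.
Violet gets 6 under Hamilton and 5 under Jefferson.

Hamilton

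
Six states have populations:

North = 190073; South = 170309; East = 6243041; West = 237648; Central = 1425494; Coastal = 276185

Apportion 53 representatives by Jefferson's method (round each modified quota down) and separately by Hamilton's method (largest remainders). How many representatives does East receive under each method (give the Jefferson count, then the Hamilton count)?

Jefferson: North 1, South 1, East 40, West 1, Central 9, Coastal 1.
Hamilton: North 1, South 1, East 39, West 1, Central 9, Coastal 2.
East gets 40 under Jefferson and 39 under Hamilton.

40 and 39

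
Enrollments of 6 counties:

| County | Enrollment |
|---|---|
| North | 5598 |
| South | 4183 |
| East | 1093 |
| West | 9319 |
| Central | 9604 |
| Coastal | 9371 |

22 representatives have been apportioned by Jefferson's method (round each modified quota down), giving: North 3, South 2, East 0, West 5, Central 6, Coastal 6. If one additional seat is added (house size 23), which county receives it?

Priority for the next seat is population ÷ (current seats + 1).
Priorities: North 1399.500, South 1394.333, East 1093.000, West 1553.167, Central 1372.000, Coastal 1338.714.
Highest priority: West.

West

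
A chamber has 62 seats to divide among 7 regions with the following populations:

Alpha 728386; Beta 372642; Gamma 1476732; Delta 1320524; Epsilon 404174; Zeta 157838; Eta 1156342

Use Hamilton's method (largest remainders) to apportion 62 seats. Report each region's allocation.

Alpha 8, Beta 4, Gamma 16, Delta 15, Epsilon 4, Zeta 2, Eta 13

Standard divisor: 5616638 ÷ 62 ≈ 90590.935.
Standard quotas: Alpha 8.0404, Beta 4.1135, Gamma 16.3011, Delta 14.5768, Epsilon 4.4615, Zeta 1.7423, Eta 12.7644.
Lower quotas: Alpha 8, Beta 4, Gamma 16, Delta 14, Epsilon 4, Zeta 1, Eta 12 (sum 59, leaving 3 seats).
Remainders in descending order: Eta 0.7644, Zeta 0.7423, Delta 0.5768, Epsilon 0.4615, Gamma 0.3011, Beta 0.1135, Alpha 0.0404.
Largest remainders: Eta, Zeta, Delta receive the extra seats.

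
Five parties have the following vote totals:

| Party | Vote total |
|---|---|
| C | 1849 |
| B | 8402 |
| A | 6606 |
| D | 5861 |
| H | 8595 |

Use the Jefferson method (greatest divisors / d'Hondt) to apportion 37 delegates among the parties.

C 2, B 10, A 8, D 7, H 10

Standard divisor 31313/37 ≈ 846.297; standard quotas: C 2.185, B 9.928, A 7.806, D 6.925, H 10.156.
Rounding down gives 2, 9, 7, 6, 10 = 34 seats, so the divisor must be adjusted.
With modified divisor 800: modified quotas C 2.311, B 10.502, A 8.258, D 7.326, H 10.744.
Rounding down: C 2, B 10, A 8, D 7, H 10 (total 37).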